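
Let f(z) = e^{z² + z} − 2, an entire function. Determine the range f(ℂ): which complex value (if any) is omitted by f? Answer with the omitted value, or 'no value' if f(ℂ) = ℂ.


Little Picard bounds the complement of f(ℂ) to at most one point.
The exponent g(z) = z² + z is a nonconstant polynomial, hence surjective onto ℂ. So e^{g(z)} takes every value in {e^w : w ∈ ℂ} = ℂ ∖ {0}. Adding -2 shifts the range to ℂ ∖ {-2}. f omits exactly -2.

Omitted value: -2.


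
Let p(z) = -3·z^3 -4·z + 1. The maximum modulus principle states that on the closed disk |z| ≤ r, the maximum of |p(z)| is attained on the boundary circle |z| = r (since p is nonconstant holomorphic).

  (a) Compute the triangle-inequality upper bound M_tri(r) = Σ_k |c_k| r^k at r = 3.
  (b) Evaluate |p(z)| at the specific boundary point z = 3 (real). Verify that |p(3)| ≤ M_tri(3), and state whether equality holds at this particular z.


Coefficients: c_0 = 1, c_1 = -4, c_2 = 0, c_3 = -3. Radius r = 3.
Part (a). Triangle bound: M_tri(r) = Σ_k |c_k| r^k
  = |1|·3^0 + |-4|·3^1 + |0|·3^2 + |-3|·3^3
  = 1 + 12 + 0 + 81 = 94.
This bounds M(r) := max_{|z|=r} |p(z)| from above; equality holds iff all terms c_k z^k can be made to align in phase at a single z on |z|=r.
Part (b). At z = 3 (real, on the circle |z| = r):
  p(3) = (1)·3^0 + (-4)·3^1 + (0)·3^2 + (-3)·3^3 = -92.
  |p(3)| = 92.
Check: |p(3)| = 92 ≤ 94 = M_tri(3). ✓ Equality does not hold at z = 3 (the coefficients have mixed signs, so the terms do not all align in phase there).

M_tri(3) = 94; |p(3)| = 92; equality at z=3: no.


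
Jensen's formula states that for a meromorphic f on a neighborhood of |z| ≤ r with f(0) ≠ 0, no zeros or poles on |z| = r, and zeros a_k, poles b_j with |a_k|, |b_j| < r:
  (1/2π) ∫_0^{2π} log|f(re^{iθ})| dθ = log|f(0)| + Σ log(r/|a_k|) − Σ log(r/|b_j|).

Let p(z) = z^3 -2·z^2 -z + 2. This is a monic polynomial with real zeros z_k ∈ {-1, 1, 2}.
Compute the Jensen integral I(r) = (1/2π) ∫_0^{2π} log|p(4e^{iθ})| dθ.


Zeros: -1, 1, 2; r = 4.
Inside |z| < r: -1, 1, 2. Outside (|z| ≥ r): ∅.
p(0) = 2, so log|p(0)| = log(2) = 0.6931.
Apply Jensen: I(r) = log|p(0)| + Σ_k log(r/|z_k|), summed over zeros inside |z| < r.
  log(r/|z_k|) for z_k = -1: log(4/1) = 1.3863
  log(r/|z_k|) for z_k = 1: log(4/1) = 1.3863
  log(r/|z_k|) for z_k = 2: log(4/2) = 0.6931
Sum over inside zeros: 3.4657.
I(r) = log|p(0)| + (inside sum) = 0.6931 + 3.4657 = 4.1589.
Closed form (all zeros inside, monic): I(r) = n·log(r) = 3·log(4) = 4.1589. ✓

I(r) ≈ 4.1589.


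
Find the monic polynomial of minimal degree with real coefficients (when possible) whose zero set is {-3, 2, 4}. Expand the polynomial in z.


The polynomial is p(z) = ∏_{α ∈ S} (z − α), where S = {-3, 2, 4}.
Expanding the product yields: p(z) = z^3 -3·z^2 -10·z + 24.
The resulting polynomial has degree 3 and real coefficients as required.

p(z) = z^3 -3·z^2 -10·z + 24.


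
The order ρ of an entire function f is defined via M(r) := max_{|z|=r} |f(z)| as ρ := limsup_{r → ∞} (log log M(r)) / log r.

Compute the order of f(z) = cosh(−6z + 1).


cosh(w) is a linear combination of e^{iw} and e^{−iw} (or e^w, e^{−w} in the hyperbolic case), so |cosh(w)| ≤ e^{|w|}. With w = −6z + 1, |w| ≤ 6|z| + 1 = 6r + 1 on |z| = r, giving M(r) ≤ e^{6r + 1}, so ρ ≤ 1. On a suitable ray (z = it for sin/cos; z = t for sinh/cosh, t real → ∞), |cosh(−6z + 1)| grows like e^{6|t|}/2, so ρ ≥ 1. Hence ρ = 1.
Therefore ρ = 1.

Order ρ = 1.


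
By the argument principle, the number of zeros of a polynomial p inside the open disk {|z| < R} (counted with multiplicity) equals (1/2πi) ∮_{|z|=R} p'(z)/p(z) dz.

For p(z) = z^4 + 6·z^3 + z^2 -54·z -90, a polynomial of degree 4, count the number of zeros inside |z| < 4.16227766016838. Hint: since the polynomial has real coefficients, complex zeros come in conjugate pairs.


The zeros of p are: (-3 + 1i), (-3 - 1i), 3, -3.
Their magnitudes are: 3.162, 3.162, 3, 3.
Zeros with |z| < R = 4.16227766016838: (-3 + 1i), (-3 - 1i), 3, -3.
Count = 4.
By the argument principle, (1/2πi) ∮_{|z|=R} p'(z)/p(z) dz equals exactly this count.

Number of zeros inside |z| < 4.16227766016838: 4.


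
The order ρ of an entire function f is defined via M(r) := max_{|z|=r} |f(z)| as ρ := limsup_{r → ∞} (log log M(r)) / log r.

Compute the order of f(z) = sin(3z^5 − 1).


Write sin(w) = (e^{iw} ± e^{−iw})/(2 or 2i), so |sin(w)| ≤ e^{|w|}. With w = 3z^5 − 1, |w| ≤ 3r^5 + 1 on |z|=r, giving M(r) ≤ e^{3r^5 + 1} and ρ ≤ 5. For the lower bound, choose z on |z|=r with 3z^5 purely imaginary of modulus 3r^5; then |sin(3z^5 − 1)| grows like e^{3r^5}/2, so ρ ≥ 5. Hence ρ = 5.
Therefore ρ = 5.

Order ρ = 5.


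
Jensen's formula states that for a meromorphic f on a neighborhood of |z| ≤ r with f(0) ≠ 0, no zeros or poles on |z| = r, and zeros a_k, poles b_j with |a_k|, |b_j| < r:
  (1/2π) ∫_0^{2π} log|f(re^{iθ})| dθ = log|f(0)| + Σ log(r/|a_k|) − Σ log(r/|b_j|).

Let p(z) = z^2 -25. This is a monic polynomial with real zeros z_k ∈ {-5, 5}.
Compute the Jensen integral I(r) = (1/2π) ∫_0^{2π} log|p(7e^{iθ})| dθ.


Zeros: -5, 5; r = 7.
Inside |z| < r: -5, 5. Outside (|z| ≥ r): ∅.
p(0) = -25, so log|p(0)| = log(25) = 3.2189.
Apply Jensen: I(r) = log|p(0)| + Σ_k log(r/|z_k|), summed over zeros inside |z| < r.
  log(r/|z_k|) for z_k = -5: log(7/5) = 0.3365
  log(r/|z_k|) for z_k = 5: log(7/5) = 0.3365
Sum over inside zeros: 0.6729.
I(r) = log|p(0)| + (inside sum) = 3.2189 + 0.6729 = 3.8918.
Closed form (all zeros inside, monic): I(r) = n·log(r) = 2·log(7) = 3.8918. ✓

I(r) ≈ 3.8918.


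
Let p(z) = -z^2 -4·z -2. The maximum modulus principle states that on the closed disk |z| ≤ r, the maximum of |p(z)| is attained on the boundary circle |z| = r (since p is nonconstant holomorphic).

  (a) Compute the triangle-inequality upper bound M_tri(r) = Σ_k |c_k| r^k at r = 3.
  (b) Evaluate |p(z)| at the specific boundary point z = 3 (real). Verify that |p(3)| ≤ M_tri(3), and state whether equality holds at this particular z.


Coefficients: c_0 = -2, c_1 = -4, c_2 = -1. Radius r = 3.
Part (a). Triangle bound: M_tri(r) = Σ_k |c_k| r^k
  = |-2|·3^0 + |-4|·3^1 + |-1|·3^2
  = 2 + 12 + 9 = 23.
This bounds M(r) := max_{|z|=r} |p(z)| from above; equality holds iff all terms c_k z^k can be made to align in phase at a single z on |z|=r.
Part (b). At z = 3 (real, on the circle |z| = r):
  p(3) = (-2)·3^0 + (-4)·3^1 + (-1)·3^2 = -23.
  |p(3)| = 23.
Since all nonzero coefficients share the same sign, |p(3)| = 23 = M_tri(3); the triangle bound is attained at z = 3, so in fact M(r) = 23.

M_tri(3) = 23; |p(3)| = 23; equality at z=3: yes.


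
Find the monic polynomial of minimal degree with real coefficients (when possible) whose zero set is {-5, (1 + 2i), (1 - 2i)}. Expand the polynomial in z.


The polynomial is p(z) = ∏_{α ∈ S} (z − α), where S = {-5, (1 + 2i), (1 - 2i)}.
Expanding the product yields: p(z) = z^3 + 3·z^2 -5·z + 25.
Note conjugate pairs combine to real quadratics: (z − (1+2i))(z − (1−2i)) = z² − 2z + 5.
The resulting polynomial has degree 3 and real coefficients as required.

p(z) = z^3 + 3·z^2 -5·z + 25.


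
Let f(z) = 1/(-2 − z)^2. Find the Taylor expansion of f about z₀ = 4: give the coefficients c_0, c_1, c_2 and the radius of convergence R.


Let w = z − z₀, so z = z₀ + w.
Then -2 − z = -2 − (z₀ + w) = (-2 − z₀) − w = -6 − w.
f(z) = 1/(-6 − w)^2 = (1/(-6)^2) · (1 − w/(-6))^{−2}.
By the binomial series (1−u)^{−2} = Σ_{n≥0} C(n+1, 1) u^n for |u|<1, with u = w/(-6):
  c_n = C(n+1, 1) / (-6)^(n+2).
  c_0 = 1/(-6)^2 = 1/36.
  c_1 = 2/(-6)^3 = -1/108.
  c_2 = 3/(-6)^4 = 1/432.
The series is valid for |w/d| < 1, i.e. |z − z₀| < |d|.
Radius of convergence: R = |-2 − z₀| = |-6| = 6 (distance from z₀ to the singularity z = -2).

c_0 = 1/36, c_1 = -1/108, c_2 = 1/432; R = 6.


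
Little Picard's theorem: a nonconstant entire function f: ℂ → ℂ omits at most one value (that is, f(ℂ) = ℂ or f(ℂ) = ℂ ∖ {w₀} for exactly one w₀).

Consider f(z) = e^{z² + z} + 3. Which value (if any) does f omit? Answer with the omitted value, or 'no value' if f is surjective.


Little Picard bounds the complement of f(ℂ) to at most one point.
The exponent g(z) = z² + z is a nonconstant polynomial, hence surjective onto ℂ. So e^{g(z)} takes every value in {e^w : w ∈ ℂ} = ℂ ∖ {0}. Adding 3 shifts the range to ℂ ∖ {3}. f omits exactly 3.

Omitted value: 3.


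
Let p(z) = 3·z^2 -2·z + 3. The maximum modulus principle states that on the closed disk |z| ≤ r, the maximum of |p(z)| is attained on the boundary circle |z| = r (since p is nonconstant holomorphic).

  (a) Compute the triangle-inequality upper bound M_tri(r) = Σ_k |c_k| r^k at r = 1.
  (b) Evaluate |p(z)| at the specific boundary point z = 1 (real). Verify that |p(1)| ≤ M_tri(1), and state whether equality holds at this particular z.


Coefficients: c_0 = 3, c_1 = -2, c_2 = 3. Radius r = 1.
Part (a). Triangle bound: M_tri(r) = Σ_k |c_k| r^k
  = |3|·1^0 + |-2|·1^1 + |3|·1^2
  = 3 + 2 + 3 = 8.
This bounds M(r) := max_{|z|=r} |p(z)| from above; equality holds iff all terms c_k z^k can be made to align in phase at a single z on |z|=r.
Part (b). At z = 1 (real, on the circle |z| = r):
  p(1) = (3)·1^0 + (-2)·1^1 + (3)·1^2 = 4.
  |p(1)| = 4.
Check: |p(1)| = 4 ≤ 8 = M_tri(1). ✓ Equality does not hold at z = 1 (the coefficients have mixed signs, so the terms do not all align in phase there).

M_tri(1) = 8; |p(1)| = 4; equality at z=1: no.


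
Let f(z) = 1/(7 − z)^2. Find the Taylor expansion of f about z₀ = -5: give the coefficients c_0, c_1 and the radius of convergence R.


Let w = z − z₀, so z = z₀ + w.
Then 7 − z = 7 − (z₀ + w) = (7 − z₀) − w = 12 − w.
f(z) = 1/(12 − w)^2 = (1/(12)^2) · (1 − w/(12))^{−2}.
By the binomial series (1−u)^{−2} = Σ_{n≥0} C(n+1, 1) u^n for |u|<1, with u = w/(12):
  c_n = C(n+1, 1) / (12)^(n+2).
  c_0 = 1/(12)^2 = 1/144.
  c_1 = 2/(12)^3 = 1/864.
The series is valid for |w/d| < 1, i.e. |z − z₀| < |d|.
Radius of convergence: R = |7 − z₀| = |12| = 12 (distance from z₀ to the singularity z = 7).

c_0 = 1/144, c_1 = 1/864; R = 12.


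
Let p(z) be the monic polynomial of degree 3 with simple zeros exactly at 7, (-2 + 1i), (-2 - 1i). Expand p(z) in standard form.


The polynomial is p(z) = ∏_{α ∈ S} (z − α), where S = {7, (-2 + 1i), (-2 - 1i)}.
Expanding the product yields: p(z) = z^3 -3·z^2 -23·z -35.
Note conjugate pairs combine to real quadratics: (z − (-2+1i))(z − (-2−1i)) = z² + 4z + 5.
The resulting polynomial has degree 3 and real coefficients as required.

p(z) = z^3 -3·z^2 -23·z -35.


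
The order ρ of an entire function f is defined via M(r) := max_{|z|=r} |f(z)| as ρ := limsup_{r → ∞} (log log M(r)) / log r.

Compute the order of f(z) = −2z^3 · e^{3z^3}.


M(r) = max_{|z|=r} |-2|·|z|^3·|e^{3z^3}| = 2·r^3 · e^{3r^3} (the factors attain their maxima compatibly on |z|=r). Then log M(r) = log 2 + 3·log r + 3r^3, dominated by the last term, so log log M(r) ~ 3·log r. The polynomial factor -2z^3 contributes only a log r term and does not affect the order. ρ = 3.
Therefore ρ = 3.

Order ρ = 3.


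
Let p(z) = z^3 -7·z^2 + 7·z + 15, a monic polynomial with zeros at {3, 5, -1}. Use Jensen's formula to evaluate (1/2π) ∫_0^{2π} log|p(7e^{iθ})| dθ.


Zeros: -1, 3, 5; r = 7.
Inside |z| < r: -1, 3, 5. Outside (|z| ≥ r): ∅.
p(0) = 15, so log|p(0)| = log(15) = 2.7081.
Apply Jensen: I(r) = log|p(0)| + Σ_k log(r/|z_k|), summed over zeros inside |z| < r.
  log(r/|z_k|) for z_k = 3: log(7/3) = 0.8473
  log(r/|z_k|) for z_k = 5: log(7/5) = 0.3365
  log(r/|z_k|) for z_k = -1: log(7/1) = 1.9459
Sum over inside zeros: 3.1297.
I(r) = log|p(0)| + (inside sum) = 2.7081 + 3.1297 = 5.8377.
Closed form (all zeros inside, monic): I(r) = n·log(r) = 3·log(7) = 5.8377. ✓

I(r) ≈ 5.8377.


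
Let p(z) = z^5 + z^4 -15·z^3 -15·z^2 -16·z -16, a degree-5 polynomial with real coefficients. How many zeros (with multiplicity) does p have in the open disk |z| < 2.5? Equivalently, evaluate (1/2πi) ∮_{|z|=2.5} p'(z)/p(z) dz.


The zeros of p are: (0 + 1i), (0 - 1i), 4, -1, -4.
Their magnitudes are: 1, 1, 4, 1, 4.
Zeros with |z| < R = 2.5: (0 + 1i), (0 - 1i), -1.
Count = 3.
By the argument principle, (1/2πi) ∮_{|z|=R} p'(z)/p(z) dz equals exactly this count.

Number of zeros inside |z| < 2.5: 3.


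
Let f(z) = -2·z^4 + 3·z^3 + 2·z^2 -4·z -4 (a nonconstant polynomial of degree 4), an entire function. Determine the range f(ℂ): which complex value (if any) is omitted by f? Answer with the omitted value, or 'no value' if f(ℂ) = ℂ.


Little Picard bounds the complement of f(ℂ) to at most one point.
For every w ∈ ℂ, the equation p(z) − w = 0 is a nonconstant polynomial in z and hence has at least one root by the fundamental theorem of algebra. So p is surjective onto ℂ, omitting no value.

Omitted value: no value.


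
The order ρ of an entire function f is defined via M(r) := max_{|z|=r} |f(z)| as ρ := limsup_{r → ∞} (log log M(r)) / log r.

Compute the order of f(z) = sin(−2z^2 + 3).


Write sin(w) = (e^{iw} ± e^{−iw})/(2 or 2i), so |sin(w)| ≤ e^{|w|}. With w = −2z^2 + 3, |w| ≤ 2r^2 + 3 on |z|=r, giving M(r) ≤ e^{2r^2 + 3} and ρ ≤ 2. For the lower bound, choose z on |z|=r with -2z^2 purely imaginary of modulus 2r^2; then |sin(−2z^2 + 3)| grows like e^{2r^2}/2, so ρ ≥ 2. Hence ρ = 2.
Therefore ρ = 2.

Order ρ = 2.


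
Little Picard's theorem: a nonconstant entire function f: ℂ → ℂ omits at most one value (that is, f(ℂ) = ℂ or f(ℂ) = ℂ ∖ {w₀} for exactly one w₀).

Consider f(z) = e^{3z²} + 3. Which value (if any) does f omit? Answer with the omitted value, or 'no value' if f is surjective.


Little Picard bounds the complement of f(ℂ) to at most one point.
The exponent g(z) = 3z² is a nonconstant polynomial, hence surjective onto ℂ. So e^{g(z)} takes every value in {e^w : w ∈ ℂ} = ℂ ∖ {0}. Adding 3 shifts the range to ℂ ∖ {3}. f omits exactly 3.

Omitted value: 3.


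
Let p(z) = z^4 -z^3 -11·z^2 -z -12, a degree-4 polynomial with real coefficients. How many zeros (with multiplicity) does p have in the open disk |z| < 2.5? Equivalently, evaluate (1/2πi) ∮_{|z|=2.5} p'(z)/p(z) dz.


The zeros of p are: -3, (0 + 1i), (0 - 1i), 4.
Their magnitudes are: 3, 1, 1, 4.
Zeros with |z| < R = 2.5: (0 + 1i), (0 - 1i).
Count = 2.
By the argument principle, (1/2πi) ∮_{|z|=R} p'(z)/p(z) dz equals exactly this count.

Number of zeros inside |z| < 2.5: 2.


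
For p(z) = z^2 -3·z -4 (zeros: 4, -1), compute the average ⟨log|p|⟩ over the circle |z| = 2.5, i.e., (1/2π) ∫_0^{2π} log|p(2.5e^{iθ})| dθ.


Zeros: -1, 4; r = 2.5.
Inside |z| < r: -1. Outside (|z| ≥ r): 4.
p(0) = -4, so log|p(0)| = log(4) = 1.3863.
Apply Jensen: I(r) = log|p(0)| + Σ_k log(r/|z_k|), summed over zeros inside |z| < r.
  log(r/|z_k|) for z_k = -1: log(2.5/1) = 0.9163
  Outside zeros (4) contribute nothing to the Jensen sum.
Sum over inside zeros: 0.9163.
I(r) = log|p(0)| + (inside sum) = 1.3863 + 0.9163 = 2.3026.
Note: since some zeros are outside |z| ≤ r, the simplified n·log(r) form does NOT apply — only the inside zeros contribute.

I(r) ≈ 2.3026.


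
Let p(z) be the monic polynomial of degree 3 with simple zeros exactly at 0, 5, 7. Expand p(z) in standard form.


The polynomial is p(z) = ∏_{α ∈ S} (z − α), where S = {0, 5, 7}.
Expanding the product yields: p(z) = z^3 -12·z^2 + 35·z.
The resulting polynomial has degree 3 and real coefficients as required.

p(z) = z^3 -12·z^2 + 35·z.


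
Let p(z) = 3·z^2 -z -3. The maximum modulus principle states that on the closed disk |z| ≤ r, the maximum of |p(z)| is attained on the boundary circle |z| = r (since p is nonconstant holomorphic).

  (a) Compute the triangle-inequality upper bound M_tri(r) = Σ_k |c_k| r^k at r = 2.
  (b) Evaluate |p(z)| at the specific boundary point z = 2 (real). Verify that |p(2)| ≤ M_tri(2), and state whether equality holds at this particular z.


Coefficients: c_0 = -3, c_1 = -1, c_2 = 3. Radius r = 2.
Part (a). Triangle bound: M_tri(r) = Σ_k |c_k| r^k
  = |-3|·2^0 + |-1|·2^1 + |3|·2^2
  = 3 + 2 + 12 = 17.
This bounds M(r) := max_{|z|=r} |p(z)| from above; equality holds iff all terms c_k z^k can be made to align in phase at a single z on |z|=r.
Part (b). At z = 2 (real, on the circle |z| = r):
  p(2) = (-3)·2^0 + (-1)·2^1 + (3)·2^2 = 7.
  |p(2)| = 7.
Check: |p(2)| = 7 ≤ 17 = M_tri(2). ✓ Equality does not hold at z = 2 (the coefficients have mixed signs, so the terms do not all align in phase there).

M_tri(2) = 17; |p(2)| = 7; equality at z=2: no.


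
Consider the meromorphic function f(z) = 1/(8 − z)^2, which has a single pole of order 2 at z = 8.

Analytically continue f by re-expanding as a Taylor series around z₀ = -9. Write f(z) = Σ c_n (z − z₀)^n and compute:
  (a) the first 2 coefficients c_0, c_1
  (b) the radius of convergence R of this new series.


Let w = z − z₀, so z = z₀ + w.
Then 8 − z = 8 − (z₀ + w) = (8 − z₀) − w = 17 − w.
f(z) = 1/(17 − w)^2 = (1/(17)^2) · (1 − w/(17))^{−2}.
By the binomial series (1−u)^{−2} = Σ_{n≥0} C(n+1, 1) u^n for |u|<1, with u = w/(17):
  c_n = C(n+1, 1) / (17)^(n+2).
  c_0 = 1/(17)^2 = 1/289.
  c_1 = 2/(17)^3 = 2/4913.
The series is valid for |w/d| < 1, i.e. |z − z₀| < |d|.
Radius of convergence: R = |8 − z₀| = |17| = 17 (distance from z₀ to the singularity z = 8).

c_0 = 1/289, c_1 = 2/4913; R = 17.


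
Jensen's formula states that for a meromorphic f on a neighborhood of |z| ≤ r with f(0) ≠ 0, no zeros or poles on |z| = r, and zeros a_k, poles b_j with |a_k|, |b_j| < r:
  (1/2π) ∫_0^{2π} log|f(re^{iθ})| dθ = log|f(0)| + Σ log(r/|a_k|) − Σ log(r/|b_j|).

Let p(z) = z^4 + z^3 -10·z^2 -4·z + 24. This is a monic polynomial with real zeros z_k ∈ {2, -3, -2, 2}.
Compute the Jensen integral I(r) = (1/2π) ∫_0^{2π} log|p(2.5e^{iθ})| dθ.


Zeros: -3, -2, 2, 2; r = 2.5.
Inside |z| < r: -2, 2, 2. Outside (|z| ≥ r): -3.
p(0) = 24, so log|p(0)| = log(24) = 3.1781.
Apply Jensen: I(r) = log|p(0)| + Σ_k log(r/|z_k|), summed over zeros inside |z| < r.
  log(r/|z_k|) for z_k = 2: log(2.5/2) = 0.2231
  log(r/|z_k|) for z_k = -2: log(2.5/2) = 0.2231
  log(r/|z_k|) for z_k = 2: log(2.5/2) = 0.2231
  Outside zeros (-3) contribute nothing to the Jensen sum.
Sum over inside zeros: 0.6694.
I(r) = log|p(0)| + (inside sum) = 3.1781 + 0.6694 = 3.8475.
Note: since some zeros are outside |z| ≤ r, the simplified n·log(r) form does NOT apply — only the inside zeros contribute.

I(r) ≈ 3.8475.


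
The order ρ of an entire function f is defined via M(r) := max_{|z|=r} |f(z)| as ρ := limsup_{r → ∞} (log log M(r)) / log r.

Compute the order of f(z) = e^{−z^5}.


|e^{−z^5}| = e^{Re(-1·z^5) + 0} ≤ e^{1|z|^5 + 0} = e^{1r^5 + 0} on |z| = r, so ρ ≤ 5. Choosing z on |z|=r so that -1·z^5 is real positive (always possible by picking arg z appropriately) gives |f(z)| = e^{1r^5 + 0}, matching the bound. The additive constant 0 does not affect log log M(r) ~ 5·log r. Hence ρ = 5.
Therefore ρ = 5.

Order ρ = 5.


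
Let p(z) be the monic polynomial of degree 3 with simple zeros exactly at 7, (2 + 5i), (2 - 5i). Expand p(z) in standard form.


The polynomial is p(z) = ∏_{α ∈ S} (z − α), where S = {7, (2 + 5i), (2 - 5i)}.
Expanding the product yields: p(z) = z^3 -11·z^2 + 57·z -203.
Note conjugate pairs combine to real quadratics: (z − (2+5i))(z − (2−5i)) = z² − 4z + 29.
The resulting polynomial has degree 3 and real coefficients as required.

p(z) = z^3 -11·z^2 + 57·z -203.


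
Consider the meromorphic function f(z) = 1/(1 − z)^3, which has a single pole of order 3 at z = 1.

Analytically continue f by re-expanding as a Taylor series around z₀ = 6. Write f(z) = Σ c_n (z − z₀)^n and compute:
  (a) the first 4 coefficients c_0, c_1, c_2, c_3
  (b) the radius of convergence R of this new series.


Let w = z − z₀, so z = z₀ + w.
Then 1 − z = 1 − (z₀ + w) = (1 − z₀) − w = -5 − w.
f(z) = 1/(-5 − w)^3 = (1/(-5)^3) · (1 − w/(-5))^{−3}.
By the binomial series (1−u)^{−3} = Σ_{n≥0} C(n+2, 2) u^n for |u|<1, with u = w/(-5):
  c_n = C(n+2, 2) / (-5)^(n+3).
  c_0 = 1/(-5)^3 = -1/125.
  c_1 = 3/(-5)^4 = 3/625.
  c_2 = 6/(-5)^5 = -6/3125.
  c_3 = 10/(-5)^6 = 2/3125.
The series is valid for |w/d| < 1, i.e. |z − z₀| < |d|.
Radius of convergence: R = |1 − z₀| = |-5| = 5 (distance from z₀ to the singularity z = 1).

c_0 = -1/125, c_1 = 3/625, c_2 = -6/3125, c_3 = 2/3125; R = 5.


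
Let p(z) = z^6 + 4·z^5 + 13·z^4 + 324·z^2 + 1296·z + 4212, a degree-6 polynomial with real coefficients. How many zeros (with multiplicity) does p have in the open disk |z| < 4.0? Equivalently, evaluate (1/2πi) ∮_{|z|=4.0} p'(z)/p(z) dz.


The zeros of p are: (-3 + 3i), (-3 - 3i), (-2 + 3i), (-2 - 3i), (3 + 3i), (3 - 3i).
Their magnitudes are: 4.243, 4.243, 3.606, 3.606, 4.243, 4.243.
Zeros with |z| < R = 4.0: (-2 + 3i), (-2 - 3i).
Count = 2.
By the argument principle, (1/2πi) ∮_{|z|=R} p'(z)/p(z) dz equals exactly this count.

Number of zeros inside |z| < 4.0: 2.


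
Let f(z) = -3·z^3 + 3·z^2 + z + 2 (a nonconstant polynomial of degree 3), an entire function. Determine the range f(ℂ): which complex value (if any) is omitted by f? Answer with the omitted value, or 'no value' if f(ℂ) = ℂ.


Little Picard bounds the complement of f(ℂ) to at most one point.
For every w ∈ ℂ, the equation p(z) − w = 0 is a nonconstant polynomial in z and hence has at least one root by the fundamental theorem of algebra. So p is surjective onto ℂ, omitting no value.

Omitted value: no value.


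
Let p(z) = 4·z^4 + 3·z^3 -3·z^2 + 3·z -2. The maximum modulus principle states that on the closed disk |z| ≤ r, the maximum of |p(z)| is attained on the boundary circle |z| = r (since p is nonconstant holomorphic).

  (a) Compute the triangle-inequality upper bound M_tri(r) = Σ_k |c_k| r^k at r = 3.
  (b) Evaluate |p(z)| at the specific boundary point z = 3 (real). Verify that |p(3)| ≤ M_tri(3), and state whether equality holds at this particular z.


Coefficients: c_0 = -2, c_1 = 3, c_2 = -3, c_3 = 3, c_4 = 4. Radius r = 3.
Part (a). Triangle bound: M_tri(r) = Σ_k |c_k| r^k
  = |-2|·3^0 + |3|·3^1 + |-3|·3^2 + |3|·3^3 + |4|·3^4
  = 2 + 9 + 27 + 81 + 324 = 443.
This bounds M(r) := max_{|z|=r} |p(z)| from above; equality holds iff all terms c_k z^k can be made to align in phase at a single z on |z|=r.
Part (b). At z = 3 (real, on the circle |z| = r):
  p(3) = (-2)·3^0 + (3)·3^1 + (-3)·3^2 + (3)·3^3 + (4)·3^4 = 385.
  |p(3)| = 385.
Check: |p(3)| = 385 ≤ 443 = M_tri(3). ✓ Equality does not hold at z = 3 (the coefficients have mixed signs, so the terms do not all align in phase there).

M_tri(3) = 443; |p(3)| = 385; equality at z=3: no.


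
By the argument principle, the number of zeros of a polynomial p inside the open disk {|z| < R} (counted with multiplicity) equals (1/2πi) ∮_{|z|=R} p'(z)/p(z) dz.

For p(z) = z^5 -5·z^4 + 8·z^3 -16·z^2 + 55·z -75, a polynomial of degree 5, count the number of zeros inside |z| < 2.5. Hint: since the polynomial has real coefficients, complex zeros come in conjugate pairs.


The zeros of p are: (-1 + 2i), (-1 - 2i), 3, (2 + 1i), (2 - 1i).
Their magnitudes are: 2.236, 2.236, 3, 2.236, 2.236.
Zeros with |z| < R = 2.5: (-1 + 2i), (-1 - 2i), (2 + 1i), (2 - 1i).
Count = 4.
By the argument principle, (1/2πi) ∮_{|z|=R} p'(z)/p(z) dz equals exactly this count.

Number of zeros inside |z| < 2.5: 4.


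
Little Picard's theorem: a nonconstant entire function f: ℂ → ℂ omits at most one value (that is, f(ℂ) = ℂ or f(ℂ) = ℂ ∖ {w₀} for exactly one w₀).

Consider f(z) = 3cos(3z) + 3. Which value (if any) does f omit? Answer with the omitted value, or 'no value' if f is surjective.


Little Picard bounds the complement of f(ℂ) to at most one point.
cos is entire and surjective onto ℂ: for every w ∈ ℂ, cos(ζ) = w has a solution ζ ∈ ℂ (e.g., via the complex inverse arccos). With ζ = 3z this gives z = ζ/(3). Then 3·cos(3z) takes every value in 3·ℂ = ℂ, and adding 3 is a bijection of ℂ. So f is surjective and omits no value. (Note: only on the real line is cos bounded by [−1, 1].)

Omitted value: no value.


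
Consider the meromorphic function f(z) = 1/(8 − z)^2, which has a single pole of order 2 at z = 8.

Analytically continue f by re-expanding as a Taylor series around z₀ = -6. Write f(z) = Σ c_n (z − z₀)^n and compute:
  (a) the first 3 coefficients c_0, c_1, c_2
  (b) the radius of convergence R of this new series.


Let w = z − z₀, so z = z₀ + w.
Then 8 − z = 8 − (z₀ + w) = (8 − z₀) − w = 14 − w.
f(z) = 1/(14 − w)^2 = (1/(14)^2) · (1 − w/(14))^{−2}.
By the binomial series (1−u)^{−2} = Σ_{n≥0} C(n+1, 1) u^n for |u|<1, with u = w/(14):
  c_n = C(n+1, 1) / (14)^(n+2).
  c_0 = 1/(14)^2 = 1/196.
  c_1 = 2/(14)^3 = 1/1372.
  c_2 = 3/(14)^4 = 3/38416.
The series is valid for |w/d| < 1, i.e. |z − z₀| < |d|.
Radius of convergence: R = |8 − z₀| = |14| = 14 (distance from z₀ to the singularity z = 8).

c_0 = 1/196, c_1 = 1/1372, c_2 = 3/38416; R = 14.


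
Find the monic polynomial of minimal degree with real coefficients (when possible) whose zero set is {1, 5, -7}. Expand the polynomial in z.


The polynomial is p(z) = ∏_{α ∈ S} (z − α), where S = {1, 5, -7}.
Expanding the product yields: p(z) = z^3 + z^2 -37·z + 35.
The resulting polynomial has degree 3 and real coefficients as required.

p(z) = z^3 + z^2 -37·z + 35.


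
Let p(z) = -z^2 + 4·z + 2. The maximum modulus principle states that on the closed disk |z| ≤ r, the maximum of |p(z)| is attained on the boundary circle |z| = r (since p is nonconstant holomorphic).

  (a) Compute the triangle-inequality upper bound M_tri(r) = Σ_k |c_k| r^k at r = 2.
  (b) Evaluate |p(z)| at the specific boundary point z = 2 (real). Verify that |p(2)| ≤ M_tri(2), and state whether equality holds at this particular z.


Coefficients: c_0 = 2, c_1 = 4, c_2 = -1. Radius r = 2.
Part (a). Triangle bound: M_tri(r) = Σ_k |c_k| r^k
  = |2|·2^0 + |4|·2^1 + |-1|·2^2
  = 2 + 8 + 4 = 14.
This bounds M(r) := max_{|z|=r} |p(z)| from above; equality holds iff all terms c_k z^k can be made to align in phase at a single z on |z|=r.
Part (b). At z = 2 (real, on the circle |z| = r):
  p(2) = (2)·2^0 + (4)·2^1 + (-1)·2^2 = 6.
  |p(2)| = 6.
Check: |p(2)| = 6 ≤ 14 = M_tri(2). ✓ Equality does not hold at z = 2 (the coefficients have mixed signs, so the terms do not all align in phase there).

M_tri(2) = 14; |p(2)| = 6; equality at z=2: no.


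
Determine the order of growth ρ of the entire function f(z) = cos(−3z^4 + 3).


Write cos(w) = (e^{iw} ± e^{−iw})/(2 or 2i), so |cos(w)| ≤ e^{|w|}. With w = −3z^4 + 3, |w| ≤ 3r^4 + 3 on |z|=r, giving M(r) ≤ e^{3r^4 + 3} and ρ ≤ 4. For the lower bound, choose z on |z|=r with -3z^4 purely imaginary of modulus 3r^4; then |cos(−3z^4 + 3)| grows like e^{3r^4}/2, so ρ ≥ 4. Hence ρ = 4.
Therefore ρ = 4.

Order ρ = 4.


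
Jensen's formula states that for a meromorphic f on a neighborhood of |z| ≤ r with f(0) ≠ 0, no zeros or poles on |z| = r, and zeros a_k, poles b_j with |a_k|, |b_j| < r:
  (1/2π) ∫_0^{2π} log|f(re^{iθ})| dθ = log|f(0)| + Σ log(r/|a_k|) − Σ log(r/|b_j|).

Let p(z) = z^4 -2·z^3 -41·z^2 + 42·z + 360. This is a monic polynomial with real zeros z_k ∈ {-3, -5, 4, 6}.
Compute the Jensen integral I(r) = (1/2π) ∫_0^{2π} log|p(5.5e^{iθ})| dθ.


Zeros: -5, -3, 4, 6; r = 5.5.
Inside |z| < r: -5, -3, 4. Outside (|z| ≥ r): 6.
p(0) = 360, so log|p(0)| = log(360) = 5.8861.
Apply Jensen: I(r) = log|p(0)| + Σ_k log(r/|z_k|), summed over zeros inside |z| < r.
  log(r/|z_k|) for z_k = -3: log(5.5/3) = 0.6061
  log(r/|z_k|) for z_k = -5: log(5.5/5) = 0.0953
  log(r/|z_k|) for z_k = 4: log(5.5/4) = 0.3185
  Outside zeros (6) contribute nothing to the Jensen sum.
Sum over inside zeros: 1.0199.
I(r) = log|p(0)| + (inside sum) = 5.8861 + 1.0199 = 6.9060.
Note: since some zeros are outside |z| ≤ r, the simplified n·log(r) form does NOT apply — only the inside zeros contribute.

I(r) ≈ 6.9060.


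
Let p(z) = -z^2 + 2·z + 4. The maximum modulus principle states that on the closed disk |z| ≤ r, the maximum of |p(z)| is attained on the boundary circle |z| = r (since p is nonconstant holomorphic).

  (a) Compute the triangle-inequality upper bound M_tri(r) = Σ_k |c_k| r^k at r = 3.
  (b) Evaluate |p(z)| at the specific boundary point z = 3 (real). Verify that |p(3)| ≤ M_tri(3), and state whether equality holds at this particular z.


Coefficients: c_0 = 4, c_1 = 2, c_2 = -1. Radius r = 3.
Part (a). Triangle bound: M_tri(r) = Σ_k |c_k| r^k
  = |4|·3^0 + |2|·3^1 + |-1|·3^2
  = 4 + 6 + 9 = 19.
This bounds M(r) := max_{|z|=r} |p(z)| from above; equality holds iff all terms c_k z^k can be made to align in phase at a single z on |z|=r.
Part (b). At z = 3 (real, on the circle |z| = r):
  p(3) = (4)·3^0 + (2)·3^1 + (-1)·3^2 = 1.
  |p(3)| = 1.
Check: |p(3)| = 1 ≤ 19 = M_tri(3). ✓ Equality does not hold at z = 3 (the coefficients have mixed signs, so the terms do not all align in phase there).

M_tri(3) = 19; |p(3)| = 1; equality at z=3: no.


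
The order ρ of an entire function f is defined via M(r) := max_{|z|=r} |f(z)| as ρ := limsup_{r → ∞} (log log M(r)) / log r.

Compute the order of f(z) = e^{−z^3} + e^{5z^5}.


Each summand is entire of order 3 and 5 respectively (as in the single-exponential case). The order of a sum is at most the max of the orders, so ρ ≤ 5. For the lower bound: on |z|=r choose arg z so that 5z^5 is real positive; then |e^{5z^5}| = e^{5r^5} while |e^{-1z^3}| ≤ e^{1r^3} = o(e^{5r^5}). So |f| ≥ e^{5r^5}(1 − o(1)) and ρ ≥ 5. Hence ρ = max(3, 5) = 5.
Therefore ρ = 5.

Order ρ = 5.


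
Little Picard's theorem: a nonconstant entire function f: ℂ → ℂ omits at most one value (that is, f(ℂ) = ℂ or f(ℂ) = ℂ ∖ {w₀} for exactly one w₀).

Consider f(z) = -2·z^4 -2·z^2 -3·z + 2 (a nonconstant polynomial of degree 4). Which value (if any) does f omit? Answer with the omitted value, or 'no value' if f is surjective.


Little Picard bounds the complement of f(ℂ) to at most one point.
For every w ∈ ℂ, the equation p(z) − w = 0 is a nonconstant polynomial in z and hence has at least one root by the fundamental theorem of algebra. So p is surjective onto ℂ, omitting no value.

Omitted value: no value.


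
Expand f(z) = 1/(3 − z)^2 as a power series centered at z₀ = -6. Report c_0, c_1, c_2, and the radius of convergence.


Let w = z − z₀, so z = z₀ + w.
Then 3 − z = 3 − (z₀ + w) = (3 − z₀) − w = 9 − w.
f(z) = 1/(9 − w)^2 = (1/(9)^2) · (1 − w/(9))^{−2}.
By the binomial series (1−u)^{−2} = Σ_{n≥0} C(n+1, 1) u^n for |u|<1, with u = w/(9):
  c_n = C(n+1, 1) / (9)^(n+2).
  c_0 = 1/(9)^2 = 1/81.
  c_1 = 2/(9)^3 = 2/729.
  c_2 = 3/(9)^4 = 1/2187.
The series is valid for |w/d| < 1, i.e. |z − z₀| < |d|.
Radius of convergence: R = |3 − z₀| = |9| = 9 (distance from z₀ to the singularity z = 3).

c_0 = 1/81, c_1 = 2/729, c_2 = 1/2187; R = 9.


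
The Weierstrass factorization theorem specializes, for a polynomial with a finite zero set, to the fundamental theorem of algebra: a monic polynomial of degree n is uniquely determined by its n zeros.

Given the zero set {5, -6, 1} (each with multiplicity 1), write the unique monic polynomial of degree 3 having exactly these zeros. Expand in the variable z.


The polynomial is p(z) = ∏_{α ∈ S} (z − α), where S = {5, -6, 1}.
Expanding the product yields: p(z) = z^3 -31·z + 30.
The resulting polynomial has degree 3 and real coefficients as required.

p(z) = z^3 -31·z + 30.


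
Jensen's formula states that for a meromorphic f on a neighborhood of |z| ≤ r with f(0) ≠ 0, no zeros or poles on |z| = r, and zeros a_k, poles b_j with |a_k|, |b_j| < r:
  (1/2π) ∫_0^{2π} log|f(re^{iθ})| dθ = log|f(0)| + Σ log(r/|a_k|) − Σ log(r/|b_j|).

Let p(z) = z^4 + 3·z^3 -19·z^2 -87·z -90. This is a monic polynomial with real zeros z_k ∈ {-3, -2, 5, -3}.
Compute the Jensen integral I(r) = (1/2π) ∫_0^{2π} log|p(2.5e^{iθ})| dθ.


Zeros: -3, -3, -2, 5; r = 2.5.
Inside |z| < r: -2. Outside (|z| ≥ r): -3, -3, 5.
p(0) = -90, so log|p(0)| = log(90) = 4.4998.
Apply Jensen: I(r) = log|p(0)| + Σ_k log(r/|z_k|), summed over zeros inside |z| < r.
  log(r/|z_k|) for z_k = -2: log(2.5/2) = 0.2231
  Outside zeros (-3, -3, 5) contribute nothing to the Jensen sum.
Sum over inside zeros: 0.2231.
I(r) = log|p(0)| + (inside sum) = 4.4998 + 0.2231 = 4.7230.
Note: since some zeros are outside |z| ≤ r, the simplified n·log(r) form does NOT apply — only the inside zeros contribute.

I(r) ≈ 4.7230.


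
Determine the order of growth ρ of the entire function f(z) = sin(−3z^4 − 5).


Write sin(w) = (e^{iw} ± e^{−iw})/(2 or 2i), so |sin(w)| ≤ e^{|w|}. With w = −3z^4 − 5, |w| ≤ 3r^4 + 5 on |z|=r, giving M(r) ≤ e^{3r^4 + 5} and ρ ≤ 4. For the lower bound, choose z on |z|=r with -3z^4 purely imaginary of modulus 3r^4; then |sin(−3z^4 − 5)| grows like e^{3r^4}/2, so ρ ≥ 4. Hence ρ = 4.
Therefore ρ = 4.

Order ρ = 4.


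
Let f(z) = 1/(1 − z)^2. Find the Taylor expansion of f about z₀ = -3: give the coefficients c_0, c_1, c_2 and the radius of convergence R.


Let w = z − z₀, so z = z₀ + w.
Then 1 − z = 1 − (z₀ + w) = (1 − z₀) − w = 4 − w.
f(z) = 1/(4 − w)^2 = (1/(4)^2) · (1 − w/(4))^{−2}.
By the binomial series (1−u)^{−2} = Σ_{n≥0} C(n+1, 1) u^n for |u|<1, with u = w/(4):
  c_n = C(n+1, 1) / (4)^(n+2).
  c_0 = 1/(4)^2 = 1/16.
  c_1 = 2/(4)^3 = 1/32.
  c_2 = 3/(4)^4 = 3/256.
The series is valid for |w/d| < 1, i.e. |z − z₀| < |d|.
Radius of convergence: R = |1 − z₀| = |4| = 4 (distance from z₀ to the singularity z = 1).

c_0 = 1/16, c_1 = 1/32, c_2 = 3/256; R = 4.


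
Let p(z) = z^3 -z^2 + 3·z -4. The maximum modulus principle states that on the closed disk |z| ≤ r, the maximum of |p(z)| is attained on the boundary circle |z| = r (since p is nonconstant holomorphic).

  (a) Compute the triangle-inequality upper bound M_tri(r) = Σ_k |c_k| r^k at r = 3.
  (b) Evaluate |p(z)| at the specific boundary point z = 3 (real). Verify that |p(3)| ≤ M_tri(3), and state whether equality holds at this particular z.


Coefficients: c_0 = -4, c_1 = 3, c_2 = -1, c_3 = 1. Radius r = 3.
Part (a). Triangle bound: M_tri(r) = Σ_k |c_k| r^k
  = |-4|·3^0 + |3|·3^1 + |-1|·3^2 + |1|·3^3
  = 4 + 9 + 9 + 27 = 49.
This bounds M(r) := max_{|z|=r} |p(z)| from above; equality holds iff all terms c_k z^k can be made to align in phase at a single z on |z|=r.
Part (b). At z = 3 (real, on the circle |z| = r):
  p(3) = (-4)·3^0 + (3)·3^1 + (-1)·3^2 + (1)·3^3 = 23.
  |p(3)| = 23.
Check: |p(3)| = 23 ≤ 49 = M_tri(3). ✓ Equality does not hold at z = 3 (the coefficients have mixed signs, so the terms do not all align in phase there).

M_tri(3) = 49; |p(3)| = 23; equality at z=3: no.


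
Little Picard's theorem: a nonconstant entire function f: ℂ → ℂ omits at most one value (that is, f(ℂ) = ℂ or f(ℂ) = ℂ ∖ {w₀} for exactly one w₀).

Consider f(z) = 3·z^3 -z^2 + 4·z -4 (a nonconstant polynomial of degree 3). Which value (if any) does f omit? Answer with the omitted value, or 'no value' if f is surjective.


Little Picard bounds the complement of f(ℂ) to at most one point.
For every w ∈ ℂ, the equation p(z) − w = 0 is a nonconstant polynomial in z and hence has at least one root by the fundamental theorem of algebra. So p is surjective onto ℂ, omitting no value.

Omitted value: no value.


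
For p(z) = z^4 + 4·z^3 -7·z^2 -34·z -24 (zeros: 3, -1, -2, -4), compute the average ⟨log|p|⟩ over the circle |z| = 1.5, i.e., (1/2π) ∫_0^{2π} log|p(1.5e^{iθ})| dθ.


Zeros: -4, -2, -1, 3; r = 1.5.
Inside |z| < r: -1. Outside (|z| ≥ r): -4, -2, 3.
p(0) = -24, so log|p(0)| = log(24) = 3.1781.
Apply Jensen: I(r) = log|p(0)| + Σ_k log(r/|z_k|), summed over zeros inside |z| < r.
  log(r/|z_k|) for z_k = -1: log(1.5/1) = 0.4055
  Outside zeros (-4, -2, 3) contribute nothing to the Jensen sum.
Sum over inside zeros: 0.4055.
I(r) = log|p(0)| + (inside sum) = 3.1781 + 0.4055 = 3.5835.
Note: since some zeros are outside |z| ≤ r, the simplified n·log(r) form does NOT apply — only the inside zeros contribute.

I(r) ≈ 3.5835.


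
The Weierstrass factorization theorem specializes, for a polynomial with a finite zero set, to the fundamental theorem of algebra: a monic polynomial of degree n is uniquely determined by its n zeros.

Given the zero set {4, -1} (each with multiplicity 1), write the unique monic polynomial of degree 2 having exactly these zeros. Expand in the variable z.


The polynomial is p(z) = ∏_{α ∈ S} (z − α), where S = {4, -1}.
Expanding the product yields: p(z) = z^2 -3·z -4.
The resulting polynomial has degree 2 and real coefficients as required.

p(z) = z^2 -3·z -4.


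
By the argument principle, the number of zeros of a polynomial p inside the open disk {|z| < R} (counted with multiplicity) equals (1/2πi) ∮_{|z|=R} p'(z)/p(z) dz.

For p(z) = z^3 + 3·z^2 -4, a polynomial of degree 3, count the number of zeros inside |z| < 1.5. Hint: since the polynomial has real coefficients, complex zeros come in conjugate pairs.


The zeros of p are: 1, -2, -2.
Their magnitudes are: 1, 2, 2.
Zeros with |z| < R = 1.5: 1.
Count = 1.
By the argument principle, (1/2πi) ∮_{|z|=R} p'(z)/p(z) dz equals exactly this count.

Number of zeros inside |z| < 1.5: 1.


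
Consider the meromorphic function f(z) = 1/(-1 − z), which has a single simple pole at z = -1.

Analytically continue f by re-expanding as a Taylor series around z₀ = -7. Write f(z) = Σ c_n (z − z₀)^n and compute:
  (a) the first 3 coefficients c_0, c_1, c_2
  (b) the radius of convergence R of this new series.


Let w = z − z₀, so z = z₀ + w.
Then -1 − z = -1 − (z₀ + w) = (-1 − z₀) − w = 6 − w.
f(z) = 1/(6 − w) = (1/(6)) · 1/(1 − w/(6)) = Σ_{n≥0} w^n / (6)^(n+1).
So c_n = 1/(6)^(n+1):
  c_0 = 1/(6)^1 = 1/6.
  c_1 = 1/(6)^2 = 1/36.
  c_2 = 1/(6)^3 = 1/216.
The series is valid for |w/d| < 1, i.e. |z − z₀| < |d|.
Radius of convergence: R = |-1 − z₀| = |6| = 6 (distance from z₀ to the singularity z = -1).

c_0 = 1/6, c_1 = 1/36, c_2 = 1/216; R = 6.


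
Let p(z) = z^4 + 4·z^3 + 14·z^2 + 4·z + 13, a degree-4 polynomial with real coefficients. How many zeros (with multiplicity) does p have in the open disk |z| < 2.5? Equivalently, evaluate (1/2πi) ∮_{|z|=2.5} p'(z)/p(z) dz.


The zeros of p are: (-2 + 3i), (-2 - 3i), (0 + 1i), (0 - 1i).
Their magnitudes are: 3.606, 3.606, 1, 1.
Zeros with |z| < R = 2.5: (0 + 1i), (0 - 1i).
Count = 2.
By the argument principle, (1/2πi) ∮_{|z|=R} p'(z)/p(z) dz equals exactly this count.

Number of zeros inside |z| < 2.5: 2.


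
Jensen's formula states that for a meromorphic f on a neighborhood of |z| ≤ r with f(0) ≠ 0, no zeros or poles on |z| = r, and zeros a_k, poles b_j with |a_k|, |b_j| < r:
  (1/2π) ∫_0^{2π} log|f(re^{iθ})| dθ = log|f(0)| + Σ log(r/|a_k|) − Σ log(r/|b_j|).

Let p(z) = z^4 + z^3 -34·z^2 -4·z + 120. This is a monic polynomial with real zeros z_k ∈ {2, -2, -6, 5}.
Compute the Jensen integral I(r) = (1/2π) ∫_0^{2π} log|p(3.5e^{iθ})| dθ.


Zeros: -6, -2, 2, 5; r = 3.5.
Inside |z| < r: -2, 2. Outside (|z| ≥ r): -6, 5.
p(0) = 120, so log|p(0)| = log(120) = 4.7875.
Apply Jensen: I(r) = log|p(0)| + Σ_k log(r/|z_k|), summed over zeros inside |z| < r.
  log(r/|z_k|) for z_k = 2: log(3.5/2) = 0.5596
  log(r/|z_k|) for z_k = -2: log(3.5/2) = 0.5596
  Outside zeros (-6, 5) contribute nothing to the Jensen sum.
Sum over inside zeros: 1.1192.
I(r) = log|p(0)| + (inside sum) = 4.7875 + 1.1192 = 5.9067.
Note: since some zeros are outside |z| ≤ r, the simplified n·log(r) form does NOT apply — only the inside zeros contribute.

I(r) ≈ 5.9067.
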